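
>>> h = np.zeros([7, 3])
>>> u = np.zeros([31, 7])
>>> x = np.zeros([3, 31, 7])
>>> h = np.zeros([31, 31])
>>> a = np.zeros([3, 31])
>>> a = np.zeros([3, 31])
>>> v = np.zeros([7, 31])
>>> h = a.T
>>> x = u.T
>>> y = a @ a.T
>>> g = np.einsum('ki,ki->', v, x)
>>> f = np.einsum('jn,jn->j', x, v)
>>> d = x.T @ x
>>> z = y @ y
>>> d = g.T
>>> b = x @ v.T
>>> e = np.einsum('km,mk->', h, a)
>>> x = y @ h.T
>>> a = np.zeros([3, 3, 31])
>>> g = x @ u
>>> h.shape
(31, 3)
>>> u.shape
(31, 7)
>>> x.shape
(3, 31)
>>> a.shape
(3, 3, 31)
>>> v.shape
(7, 31)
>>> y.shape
(3, 3)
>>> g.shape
(3, 7)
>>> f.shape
(7,)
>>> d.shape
()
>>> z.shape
(3, 3)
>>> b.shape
(7, 7)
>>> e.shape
()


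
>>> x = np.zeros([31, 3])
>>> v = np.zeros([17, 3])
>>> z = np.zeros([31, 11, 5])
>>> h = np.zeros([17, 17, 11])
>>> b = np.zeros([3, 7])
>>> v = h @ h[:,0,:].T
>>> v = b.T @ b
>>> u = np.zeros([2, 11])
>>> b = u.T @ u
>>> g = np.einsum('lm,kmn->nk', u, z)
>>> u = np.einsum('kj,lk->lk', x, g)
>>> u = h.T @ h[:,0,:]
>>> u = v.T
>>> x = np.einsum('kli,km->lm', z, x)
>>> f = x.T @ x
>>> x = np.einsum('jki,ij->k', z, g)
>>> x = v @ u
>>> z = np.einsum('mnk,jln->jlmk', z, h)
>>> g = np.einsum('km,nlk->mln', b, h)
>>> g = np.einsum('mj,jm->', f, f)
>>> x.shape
(7, 7)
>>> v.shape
(7, 7)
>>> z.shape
(17, 17, 31, 5)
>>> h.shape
(17, 17, 11)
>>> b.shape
(11, 11)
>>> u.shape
(7, 7)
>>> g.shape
()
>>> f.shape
(3, 3)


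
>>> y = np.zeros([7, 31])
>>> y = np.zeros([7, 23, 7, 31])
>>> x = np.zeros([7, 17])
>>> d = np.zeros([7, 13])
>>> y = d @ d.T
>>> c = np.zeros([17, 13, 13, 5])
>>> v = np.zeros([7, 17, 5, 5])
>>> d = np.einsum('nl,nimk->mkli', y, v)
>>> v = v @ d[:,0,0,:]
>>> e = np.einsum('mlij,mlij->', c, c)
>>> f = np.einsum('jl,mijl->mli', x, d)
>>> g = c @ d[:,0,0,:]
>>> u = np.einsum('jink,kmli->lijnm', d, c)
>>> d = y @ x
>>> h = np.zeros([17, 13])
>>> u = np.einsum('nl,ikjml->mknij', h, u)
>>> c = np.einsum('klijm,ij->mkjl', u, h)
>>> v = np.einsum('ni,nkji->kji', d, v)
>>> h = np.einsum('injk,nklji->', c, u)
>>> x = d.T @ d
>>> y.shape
(7, 7)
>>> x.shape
(17, 17)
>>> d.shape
(7, 17)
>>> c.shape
(5, 7, 13, 5)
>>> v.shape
(17, 5, 17)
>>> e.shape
()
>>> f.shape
(5, 17, 5)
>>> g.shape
(17, 13, 13, 17)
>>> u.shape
(7, 5, 17, 13, 5)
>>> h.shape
()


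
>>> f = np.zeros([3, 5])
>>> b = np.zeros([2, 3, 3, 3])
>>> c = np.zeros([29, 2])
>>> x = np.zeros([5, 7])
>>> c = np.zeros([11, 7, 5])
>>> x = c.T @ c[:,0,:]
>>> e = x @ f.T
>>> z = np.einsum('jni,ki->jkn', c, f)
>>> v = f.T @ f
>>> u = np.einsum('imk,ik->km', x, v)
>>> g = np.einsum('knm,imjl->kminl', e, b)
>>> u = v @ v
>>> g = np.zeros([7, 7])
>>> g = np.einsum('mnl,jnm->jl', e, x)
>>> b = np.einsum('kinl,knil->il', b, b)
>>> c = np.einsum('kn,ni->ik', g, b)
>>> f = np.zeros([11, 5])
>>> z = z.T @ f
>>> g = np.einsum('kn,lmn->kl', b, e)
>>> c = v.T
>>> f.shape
(11, 5)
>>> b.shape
(3, 3)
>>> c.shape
(5, 5)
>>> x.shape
(5, 7, 5)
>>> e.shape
(5, 7, 3)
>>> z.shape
(7, 3, 5)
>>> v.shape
(5, 5)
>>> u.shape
(5, 5)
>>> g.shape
(3, 5)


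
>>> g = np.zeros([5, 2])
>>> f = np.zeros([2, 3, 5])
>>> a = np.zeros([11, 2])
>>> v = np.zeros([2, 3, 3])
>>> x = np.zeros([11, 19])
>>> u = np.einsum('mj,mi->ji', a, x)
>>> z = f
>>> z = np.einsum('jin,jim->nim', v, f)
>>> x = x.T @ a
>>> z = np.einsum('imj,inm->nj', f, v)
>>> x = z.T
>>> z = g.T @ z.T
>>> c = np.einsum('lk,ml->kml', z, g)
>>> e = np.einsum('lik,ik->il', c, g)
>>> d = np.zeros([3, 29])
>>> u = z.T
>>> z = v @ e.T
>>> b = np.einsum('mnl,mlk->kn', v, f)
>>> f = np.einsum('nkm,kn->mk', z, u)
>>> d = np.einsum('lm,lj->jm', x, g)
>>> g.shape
(5, 2)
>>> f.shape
(5, 3)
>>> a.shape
(11, 2)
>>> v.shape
(2, 3, 3)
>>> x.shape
(5, 3)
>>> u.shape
(3, 2)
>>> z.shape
(2, 3, 5)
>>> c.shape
(3, 5, 2)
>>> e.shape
(5, 3)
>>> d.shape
(2, 3)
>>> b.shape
(5, 3)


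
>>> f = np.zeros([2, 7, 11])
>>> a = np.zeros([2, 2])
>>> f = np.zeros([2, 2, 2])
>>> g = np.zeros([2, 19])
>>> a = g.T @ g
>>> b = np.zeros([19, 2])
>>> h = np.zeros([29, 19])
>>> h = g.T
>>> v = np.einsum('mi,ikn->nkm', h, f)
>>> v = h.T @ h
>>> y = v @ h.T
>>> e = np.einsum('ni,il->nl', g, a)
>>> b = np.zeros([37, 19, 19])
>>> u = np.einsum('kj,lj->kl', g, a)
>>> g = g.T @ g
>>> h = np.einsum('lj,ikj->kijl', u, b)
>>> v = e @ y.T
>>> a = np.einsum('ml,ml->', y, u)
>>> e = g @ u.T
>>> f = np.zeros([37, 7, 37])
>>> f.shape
(37, 7, 37)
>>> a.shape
()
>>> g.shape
(19, 19)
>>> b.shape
(37, 19, 19)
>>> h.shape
(19, 37, 19, 2)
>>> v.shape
(2, 2)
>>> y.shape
(2, 19)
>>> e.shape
(19, 2)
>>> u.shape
(2, 19)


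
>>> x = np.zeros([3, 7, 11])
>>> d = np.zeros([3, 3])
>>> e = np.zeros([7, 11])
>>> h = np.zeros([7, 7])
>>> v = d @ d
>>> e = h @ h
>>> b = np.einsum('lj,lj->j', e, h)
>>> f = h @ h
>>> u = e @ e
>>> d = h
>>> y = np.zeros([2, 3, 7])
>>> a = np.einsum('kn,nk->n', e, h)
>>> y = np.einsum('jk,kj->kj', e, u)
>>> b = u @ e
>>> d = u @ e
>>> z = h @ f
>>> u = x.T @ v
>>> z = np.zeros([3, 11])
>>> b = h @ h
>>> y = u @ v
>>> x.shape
(3, 7, 11)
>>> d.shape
(7, 7)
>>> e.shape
(7, 7)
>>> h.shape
(7, 7)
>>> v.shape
(3, 3)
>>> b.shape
(7, 7)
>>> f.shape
(7, 7)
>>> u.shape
(11, 7, 3)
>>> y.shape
(11, 7, 3)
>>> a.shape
(7,)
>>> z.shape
(3, 11)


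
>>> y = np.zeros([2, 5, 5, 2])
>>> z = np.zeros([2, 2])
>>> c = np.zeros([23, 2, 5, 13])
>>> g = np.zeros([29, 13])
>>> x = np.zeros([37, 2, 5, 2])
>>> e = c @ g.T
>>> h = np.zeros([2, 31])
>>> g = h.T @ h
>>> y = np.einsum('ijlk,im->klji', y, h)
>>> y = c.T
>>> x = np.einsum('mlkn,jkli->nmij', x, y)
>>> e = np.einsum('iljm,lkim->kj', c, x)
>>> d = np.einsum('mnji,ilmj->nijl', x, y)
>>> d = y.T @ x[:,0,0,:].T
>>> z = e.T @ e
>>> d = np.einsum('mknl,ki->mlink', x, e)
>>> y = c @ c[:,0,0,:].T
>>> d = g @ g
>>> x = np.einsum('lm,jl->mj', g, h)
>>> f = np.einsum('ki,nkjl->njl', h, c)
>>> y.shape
(23, 2, 5, 23)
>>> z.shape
(5, 5)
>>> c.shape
(23, 2, 5, 13)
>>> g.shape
(31, 31)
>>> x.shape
(31, 2)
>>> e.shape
(37, 5)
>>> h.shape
(2, 31)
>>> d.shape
(31, 31)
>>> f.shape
(23, 5, 13)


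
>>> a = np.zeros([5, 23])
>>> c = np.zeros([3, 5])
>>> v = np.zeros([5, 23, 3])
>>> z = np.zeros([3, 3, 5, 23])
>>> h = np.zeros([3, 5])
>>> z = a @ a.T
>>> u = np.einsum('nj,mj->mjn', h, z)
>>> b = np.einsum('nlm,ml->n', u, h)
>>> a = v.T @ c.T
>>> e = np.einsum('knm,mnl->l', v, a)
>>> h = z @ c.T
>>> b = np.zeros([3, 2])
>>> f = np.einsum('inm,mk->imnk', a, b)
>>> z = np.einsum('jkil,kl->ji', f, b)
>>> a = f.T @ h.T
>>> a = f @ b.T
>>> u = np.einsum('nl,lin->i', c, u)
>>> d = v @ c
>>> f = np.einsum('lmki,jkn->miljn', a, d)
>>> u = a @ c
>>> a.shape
(3, 3, 23, 3)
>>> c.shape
(3, 5)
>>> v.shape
(5, 23, 3)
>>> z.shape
(3, 23)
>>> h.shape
(5, 3)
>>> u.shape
(3, 3, 23, 5)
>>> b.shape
(3, 2)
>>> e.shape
(3,)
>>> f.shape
(3, 3, 3, 5, 5)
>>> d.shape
(5, 23, 5)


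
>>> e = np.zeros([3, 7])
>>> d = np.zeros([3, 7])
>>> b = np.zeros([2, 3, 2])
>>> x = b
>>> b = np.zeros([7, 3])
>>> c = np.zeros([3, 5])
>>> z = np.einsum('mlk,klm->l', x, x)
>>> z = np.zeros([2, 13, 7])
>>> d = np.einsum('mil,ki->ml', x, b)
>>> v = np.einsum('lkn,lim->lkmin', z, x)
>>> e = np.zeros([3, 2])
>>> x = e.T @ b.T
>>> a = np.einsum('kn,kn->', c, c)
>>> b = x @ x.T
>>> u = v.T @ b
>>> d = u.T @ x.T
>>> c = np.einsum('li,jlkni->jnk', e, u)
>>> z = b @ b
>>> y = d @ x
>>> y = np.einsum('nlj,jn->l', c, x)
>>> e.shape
(3, 2)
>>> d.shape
(2, 13, 2, 3, 2)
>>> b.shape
(2, 2)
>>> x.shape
(2, 7)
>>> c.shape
(7, 13, 2)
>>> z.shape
(2, 2)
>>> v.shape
(2, 13, 2, 3, 7)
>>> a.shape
()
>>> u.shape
(7, 3, 2, 13, 2)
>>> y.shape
(13,)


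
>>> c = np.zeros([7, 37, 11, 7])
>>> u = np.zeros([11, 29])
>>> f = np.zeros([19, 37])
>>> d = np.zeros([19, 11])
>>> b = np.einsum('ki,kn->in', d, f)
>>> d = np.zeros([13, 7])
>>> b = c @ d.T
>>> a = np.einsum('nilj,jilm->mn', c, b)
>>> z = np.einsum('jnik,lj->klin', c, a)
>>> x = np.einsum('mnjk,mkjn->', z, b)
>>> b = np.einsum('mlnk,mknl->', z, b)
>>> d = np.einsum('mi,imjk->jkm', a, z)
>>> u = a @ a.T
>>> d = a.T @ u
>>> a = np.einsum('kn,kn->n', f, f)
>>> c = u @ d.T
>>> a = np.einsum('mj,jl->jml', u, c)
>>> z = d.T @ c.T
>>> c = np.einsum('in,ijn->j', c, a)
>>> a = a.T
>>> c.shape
(13,)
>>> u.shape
(13, 13)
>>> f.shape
(19, 37)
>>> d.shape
(7, 13)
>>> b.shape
()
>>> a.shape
(7, 13, 13)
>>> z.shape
(13, 13)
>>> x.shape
()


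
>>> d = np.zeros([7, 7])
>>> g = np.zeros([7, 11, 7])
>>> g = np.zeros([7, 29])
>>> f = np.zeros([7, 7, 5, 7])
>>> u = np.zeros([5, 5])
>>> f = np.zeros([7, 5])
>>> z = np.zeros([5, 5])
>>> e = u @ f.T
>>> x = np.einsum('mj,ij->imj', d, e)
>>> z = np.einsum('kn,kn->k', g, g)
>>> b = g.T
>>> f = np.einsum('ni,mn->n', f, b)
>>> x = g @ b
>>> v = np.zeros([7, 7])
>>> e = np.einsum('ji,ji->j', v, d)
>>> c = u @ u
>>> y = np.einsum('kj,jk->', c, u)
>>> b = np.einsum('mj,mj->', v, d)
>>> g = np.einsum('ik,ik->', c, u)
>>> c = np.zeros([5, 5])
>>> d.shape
(7, 7)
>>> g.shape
()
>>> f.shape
(7,)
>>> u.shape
(5, 5)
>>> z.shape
(7,)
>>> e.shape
(7,)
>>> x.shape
(7, 7)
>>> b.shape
()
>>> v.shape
(7, 7)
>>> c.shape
(5, 5)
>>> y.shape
()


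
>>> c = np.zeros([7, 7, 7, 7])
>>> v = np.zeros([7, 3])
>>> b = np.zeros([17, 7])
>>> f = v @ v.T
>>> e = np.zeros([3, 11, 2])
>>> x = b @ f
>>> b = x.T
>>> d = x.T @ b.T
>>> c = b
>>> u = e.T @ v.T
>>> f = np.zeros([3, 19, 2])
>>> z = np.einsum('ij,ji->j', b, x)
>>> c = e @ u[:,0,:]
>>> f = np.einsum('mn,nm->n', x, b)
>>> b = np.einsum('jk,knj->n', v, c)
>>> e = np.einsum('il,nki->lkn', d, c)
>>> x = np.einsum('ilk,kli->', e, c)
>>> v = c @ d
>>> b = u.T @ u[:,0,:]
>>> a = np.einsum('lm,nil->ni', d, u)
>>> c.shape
(3, 11, 7)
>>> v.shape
(3, 11, 7)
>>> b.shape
(7, 11, 7)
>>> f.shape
(7,)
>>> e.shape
(7, 11, 3)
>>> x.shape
()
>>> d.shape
(7, 7)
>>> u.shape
(2, 11, 7)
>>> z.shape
(17,)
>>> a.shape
(2, 11)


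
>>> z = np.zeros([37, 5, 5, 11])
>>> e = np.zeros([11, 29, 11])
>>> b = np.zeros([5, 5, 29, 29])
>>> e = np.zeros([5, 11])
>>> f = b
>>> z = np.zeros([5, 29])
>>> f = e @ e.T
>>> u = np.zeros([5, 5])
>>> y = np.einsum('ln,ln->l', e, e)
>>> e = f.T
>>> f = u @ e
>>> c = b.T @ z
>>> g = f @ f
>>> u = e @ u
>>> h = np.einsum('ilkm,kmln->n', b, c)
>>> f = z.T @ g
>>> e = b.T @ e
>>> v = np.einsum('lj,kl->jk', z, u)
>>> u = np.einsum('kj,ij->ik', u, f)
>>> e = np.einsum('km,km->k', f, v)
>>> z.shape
(5, 29)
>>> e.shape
(29,)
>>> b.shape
(5, 5, 29, 29)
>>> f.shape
(29, 5)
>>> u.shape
(29, 5)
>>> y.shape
(5,)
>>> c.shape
(29, 29, 5, 29)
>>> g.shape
(5, 5)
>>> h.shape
(29,)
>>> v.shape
(29, 5)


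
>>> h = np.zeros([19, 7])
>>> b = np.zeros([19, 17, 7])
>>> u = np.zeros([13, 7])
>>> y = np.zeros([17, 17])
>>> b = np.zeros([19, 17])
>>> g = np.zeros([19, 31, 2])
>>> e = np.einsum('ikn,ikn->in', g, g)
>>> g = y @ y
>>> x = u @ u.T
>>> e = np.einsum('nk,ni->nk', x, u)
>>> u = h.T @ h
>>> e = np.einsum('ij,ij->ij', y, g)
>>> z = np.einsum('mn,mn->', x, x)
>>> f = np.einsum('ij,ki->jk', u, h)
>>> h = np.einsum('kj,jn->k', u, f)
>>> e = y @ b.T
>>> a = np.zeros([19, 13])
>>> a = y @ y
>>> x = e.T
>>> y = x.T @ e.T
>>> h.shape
(7,)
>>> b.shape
(19, 17)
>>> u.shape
(7, 7)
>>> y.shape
(17, 17)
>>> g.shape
(17, 17)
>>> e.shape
(17, 19)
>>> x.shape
(19, 17)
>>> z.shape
()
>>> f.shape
(7, 19)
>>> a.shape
(17, 17)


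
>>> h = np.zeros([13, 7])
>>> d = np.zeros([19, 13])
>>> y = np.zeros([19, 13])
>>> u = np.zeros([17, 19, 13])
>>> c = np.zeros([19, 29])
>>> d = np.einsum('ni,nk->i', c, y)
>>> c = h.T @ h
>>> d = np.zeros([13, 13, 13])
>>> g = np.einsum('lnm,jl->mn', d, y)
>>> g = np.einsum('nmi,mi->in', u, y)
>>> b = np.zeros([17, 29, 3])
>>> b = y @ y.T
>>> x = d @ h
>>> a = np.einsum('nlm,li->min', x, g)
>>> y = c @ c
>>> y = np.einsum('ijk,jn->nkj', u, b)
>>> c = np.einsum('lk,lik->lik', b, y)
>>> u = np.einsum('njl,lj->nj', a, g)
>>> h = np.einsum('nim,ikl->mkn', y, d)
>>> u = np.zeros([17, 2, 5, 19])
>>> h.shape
(19, 13, 19)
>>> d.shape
(13, 13, 13)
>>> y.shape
(19, 13, 19)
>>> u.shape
(17, 2, 5, 19)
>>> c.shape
(19, 13, 19)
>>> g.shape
(13, 17)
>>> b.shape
(19, 19)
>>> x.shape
(13, 13, 7)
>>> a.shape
(7, 17, 13)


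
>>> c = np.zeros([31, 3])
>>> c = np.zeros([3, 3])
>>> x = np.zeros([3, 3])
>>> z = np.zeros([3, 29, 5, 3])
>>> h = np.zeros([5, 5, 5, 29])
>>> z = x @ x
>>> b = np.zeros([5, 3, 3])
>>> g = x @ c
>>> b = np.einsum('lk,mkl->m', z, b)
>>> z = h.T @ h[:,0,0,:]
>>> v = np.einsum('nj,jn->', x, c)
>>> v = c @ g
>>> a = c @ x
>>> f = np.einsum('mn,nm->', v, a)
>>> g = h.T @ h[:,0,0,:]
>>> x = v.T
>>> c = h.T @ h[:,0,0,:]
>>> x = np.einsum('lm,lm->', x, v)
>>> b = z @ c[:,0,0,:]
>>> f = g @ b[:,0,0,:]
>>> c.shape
(29, 5, 5, 29)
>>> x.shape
()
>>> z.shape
(29, 5, 5, 29)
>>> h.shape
(5, 5, 5, 29)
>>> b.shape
(29, 5, 5, 29)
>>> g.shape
(29, 5, 5, 29)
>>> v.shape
(3, 3)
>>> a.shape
(3, 3)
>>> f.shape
(29, 5, 5, 29)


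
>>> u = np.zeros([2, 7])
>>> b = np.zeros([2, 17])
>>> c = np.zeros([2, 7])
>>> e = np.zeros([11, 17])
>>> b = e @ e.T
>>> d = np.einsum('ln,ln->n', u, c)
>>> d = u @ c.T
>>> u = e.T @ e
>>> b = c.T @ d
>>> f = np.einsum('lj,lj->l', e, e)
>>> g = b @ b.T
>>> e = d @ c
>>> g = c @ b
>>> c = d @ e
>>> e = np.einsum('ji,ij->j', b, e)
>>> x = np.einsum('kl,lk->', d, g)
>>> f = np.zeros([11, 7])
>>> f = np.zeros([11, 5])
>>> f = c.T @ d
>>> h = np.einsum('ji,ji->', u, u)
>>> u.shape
(17, 17)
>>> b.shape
(7, 2)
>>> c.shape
(2, 7)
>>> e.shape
(7,)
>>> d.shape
(2, 2)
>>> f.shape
(7, 2)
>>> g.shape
(2, 2)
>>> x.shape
()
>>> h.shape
()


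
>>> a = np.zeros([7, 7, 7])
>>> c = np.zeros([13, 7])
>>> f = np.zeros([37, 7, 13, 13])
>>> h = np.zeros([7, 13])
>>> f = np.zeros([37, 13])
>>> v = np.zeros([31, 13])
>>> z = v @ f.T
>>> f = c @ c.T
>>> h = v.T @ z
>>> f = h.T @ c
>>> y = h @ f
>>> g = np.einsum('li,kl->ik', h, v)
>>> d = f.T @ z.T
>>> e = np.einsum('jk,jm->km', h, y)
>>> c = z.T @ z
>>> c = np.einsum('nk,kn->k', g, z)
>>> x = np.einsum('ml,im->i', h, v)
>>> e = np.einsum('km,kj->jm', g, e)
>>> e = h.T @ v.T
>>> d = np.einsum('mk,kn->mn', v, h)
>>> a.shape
(7, 7, 7)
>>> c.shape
(31,)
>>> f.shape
(37, 7)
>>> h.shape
(13, 37)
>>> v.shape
(31, 13)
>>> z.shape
(31, 37)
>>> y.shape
(13, 7)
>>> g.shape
(37, 31)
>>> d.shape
(31, 37)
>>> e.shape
(37, 31)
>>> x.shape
(31,)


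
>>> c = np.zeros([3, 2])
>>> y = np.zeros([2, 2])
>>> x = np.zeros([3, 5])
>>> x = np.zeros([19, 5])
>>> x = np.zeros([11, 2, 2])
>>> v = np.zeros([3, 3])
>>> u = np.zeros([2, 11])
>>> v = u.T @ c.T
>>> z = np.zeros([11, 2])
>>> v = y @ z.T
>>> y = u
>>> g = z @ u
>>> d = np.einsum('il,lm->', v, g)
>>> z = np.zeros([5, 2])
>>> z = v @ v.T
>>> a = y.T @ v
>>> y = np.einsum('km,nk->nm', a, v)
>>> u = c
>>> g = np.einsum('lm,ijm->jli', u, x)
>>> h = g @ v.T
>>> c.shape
(3, 2)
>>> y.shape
(2, 11)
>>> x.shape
(11, 2, 2)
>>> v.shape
(2, 11)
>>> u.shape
(3, 2)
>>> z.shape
(2, 2)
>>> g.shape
(2, 3, 11)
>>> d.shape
()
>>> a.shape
(11, 11)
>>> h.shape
(2, 3, 2)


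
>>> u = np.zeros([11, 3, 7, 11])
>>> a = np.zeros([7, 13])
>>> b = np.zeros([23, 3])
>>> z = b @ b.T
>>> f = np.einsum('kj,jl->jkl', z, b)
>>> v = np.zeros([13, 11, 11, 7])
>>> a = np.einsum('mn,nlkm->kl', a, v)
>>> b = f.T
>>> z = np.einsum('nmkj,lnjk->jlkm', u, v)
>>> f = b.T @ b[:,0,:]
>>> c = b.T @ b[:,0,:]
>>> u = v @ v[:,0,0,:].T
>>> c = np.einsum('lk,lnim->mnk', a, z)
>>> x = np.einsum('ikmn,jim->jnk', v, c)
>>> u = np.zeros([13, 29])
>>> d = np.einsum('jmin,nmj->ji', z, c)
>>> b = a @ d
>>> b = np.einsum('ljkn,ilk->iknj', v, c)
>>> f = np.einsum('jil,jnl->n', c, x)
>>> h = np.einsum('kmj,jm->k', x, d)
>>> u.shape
(13, 29)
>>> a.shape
(11, 11)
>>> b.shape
(3, 11, 7, 11)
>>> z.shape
(11, 13, 7, 3)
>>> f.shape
(7,)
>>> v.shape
(13, 11, 11, 7)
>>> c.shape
(3, 13, 11)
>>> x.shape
(3, 7, 11)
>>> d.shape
(11, 7)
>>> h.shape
(3,)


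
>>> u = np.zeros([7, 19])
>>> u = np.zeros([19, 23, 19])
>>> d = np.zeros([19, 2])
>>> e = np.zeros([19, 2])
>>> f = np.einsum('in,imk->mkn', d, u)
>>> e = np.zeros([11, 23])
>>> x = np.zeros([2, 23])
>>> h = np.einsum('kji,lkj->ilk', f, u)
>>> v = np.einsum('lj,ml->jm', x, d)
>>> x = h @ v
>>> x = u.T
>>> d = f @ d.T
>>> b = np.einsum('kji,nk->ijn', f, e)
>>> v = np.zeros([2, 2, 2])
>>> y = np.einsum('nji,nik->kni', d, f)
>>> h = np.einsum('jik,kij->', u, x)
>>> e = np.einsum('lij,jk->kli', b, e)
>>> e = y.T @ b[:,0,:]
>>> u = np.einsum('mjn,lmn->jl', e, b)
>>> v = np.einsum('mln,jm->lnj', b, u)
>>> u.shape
(23, 2)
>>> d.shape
(23, 19, 19)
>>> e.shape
(19, 23, 11)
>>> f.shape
(23, 19, 2)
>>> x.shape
(19, 23, 19)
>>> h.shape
()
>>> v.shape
(19, 11, 23)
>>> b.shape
(2, 19, 11)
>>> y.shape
(2, 23, 19)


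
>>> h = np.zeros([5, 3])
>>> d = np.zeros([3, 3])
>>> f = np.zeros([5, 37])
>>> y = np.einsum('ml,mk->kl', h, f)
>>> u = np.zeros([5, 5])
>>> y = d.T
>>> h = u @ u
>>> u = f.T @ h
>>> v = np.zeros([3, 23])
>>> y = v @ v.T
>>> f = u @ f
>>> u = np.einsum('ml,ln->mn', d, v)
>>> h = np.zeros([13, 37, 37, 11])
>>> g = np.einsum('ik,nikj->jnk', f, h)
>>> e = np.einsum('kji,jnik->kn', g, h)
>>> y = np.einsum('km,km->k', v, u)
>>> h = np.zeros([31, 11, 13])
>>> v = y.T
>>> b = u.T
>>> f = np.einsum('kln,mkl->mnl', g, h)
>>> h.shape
(31, 11, 13)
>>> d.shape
(3, 3)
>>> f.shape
(31, 37, 13)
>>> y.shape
(3,)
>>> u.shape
(3, 23)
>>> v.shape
(3,)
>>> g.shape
(11, 13, 37)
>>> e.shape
(11, 37)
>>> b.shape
(23, 3)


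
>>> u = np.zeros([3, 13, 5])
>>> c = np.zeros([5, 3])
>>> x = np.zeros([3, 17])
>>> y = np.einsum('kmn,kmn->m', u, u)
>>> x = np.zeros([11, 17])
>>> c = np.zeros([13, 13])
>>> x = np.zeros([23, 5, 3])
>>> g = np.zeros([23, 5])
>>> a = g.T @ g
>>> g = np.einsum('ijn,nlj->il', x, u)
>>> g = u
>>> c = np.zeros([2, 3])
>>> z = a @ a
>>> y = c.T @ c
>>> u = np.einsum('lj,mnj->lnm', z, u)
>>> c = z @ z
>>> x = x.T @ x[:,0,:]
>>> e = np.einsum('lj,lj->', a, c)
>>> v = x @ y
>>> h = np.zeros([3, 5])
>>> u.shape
(5, 13, 3)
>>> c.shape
(5, 5)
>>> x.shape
(3, 5, 3)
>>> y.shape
(3, 3)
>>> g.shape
(3, 13, 5)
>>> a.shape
(5, 5)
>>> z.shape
(5, 5)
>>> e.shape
()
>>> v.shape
(3, 5, 3)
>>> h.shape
(3, 5)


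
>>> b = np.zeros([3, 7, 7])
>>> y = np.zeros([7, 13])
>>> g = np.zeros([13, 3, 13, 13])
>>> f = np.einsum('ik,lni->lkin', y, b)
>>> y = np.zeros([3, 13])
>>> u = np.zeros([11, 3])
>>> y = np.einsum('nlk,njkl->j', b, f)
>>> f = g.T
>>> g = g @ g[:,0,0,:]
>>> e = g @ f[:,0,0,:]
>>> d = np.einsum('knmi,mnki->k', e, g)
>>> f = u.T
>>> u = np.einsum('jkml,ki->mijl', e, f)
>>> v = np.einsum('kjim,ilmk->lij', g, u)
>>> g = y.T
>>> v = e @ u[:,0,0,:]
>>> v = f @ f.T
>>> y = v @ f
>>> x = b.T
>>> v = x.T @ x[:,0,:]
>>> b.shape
(3, 7, 7)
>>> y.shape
(3, 11)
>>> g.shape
(13,)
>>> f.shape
(3, 11)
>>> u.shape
(13, 11, 13, 13)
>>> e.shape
(13, 3, 13, 13)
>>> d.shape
(13,)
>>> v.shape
(3, 7, 3)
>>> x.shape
(7, 7, 3)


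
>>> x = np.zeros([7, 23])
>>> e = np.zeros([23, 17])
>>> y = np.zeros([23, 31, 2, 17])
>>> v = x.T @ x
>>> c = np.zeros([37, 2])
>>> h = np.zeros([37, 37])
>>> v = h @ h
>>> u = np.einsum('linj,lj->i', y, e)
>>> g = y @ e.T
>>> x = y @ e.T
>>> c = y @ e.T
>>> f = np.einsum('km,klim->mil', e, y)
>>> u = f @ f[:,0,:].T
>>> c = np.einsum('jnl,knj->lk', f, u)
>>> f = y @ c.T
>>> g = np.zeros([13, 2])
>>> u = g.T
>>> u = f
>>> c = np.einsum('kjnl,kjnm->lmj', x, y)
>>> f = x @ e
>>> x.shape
(23, 31, 2, 23)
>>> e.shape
(23, 17)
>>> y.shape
(23, 31, 2, 17)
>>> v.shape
(37, 37)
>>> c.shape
(23, 17, 31)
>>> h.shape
(37, 37)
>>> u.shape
(23, 31, 2, 31)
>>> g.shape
(13, 2)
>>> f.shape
(23, 31, 2, 17)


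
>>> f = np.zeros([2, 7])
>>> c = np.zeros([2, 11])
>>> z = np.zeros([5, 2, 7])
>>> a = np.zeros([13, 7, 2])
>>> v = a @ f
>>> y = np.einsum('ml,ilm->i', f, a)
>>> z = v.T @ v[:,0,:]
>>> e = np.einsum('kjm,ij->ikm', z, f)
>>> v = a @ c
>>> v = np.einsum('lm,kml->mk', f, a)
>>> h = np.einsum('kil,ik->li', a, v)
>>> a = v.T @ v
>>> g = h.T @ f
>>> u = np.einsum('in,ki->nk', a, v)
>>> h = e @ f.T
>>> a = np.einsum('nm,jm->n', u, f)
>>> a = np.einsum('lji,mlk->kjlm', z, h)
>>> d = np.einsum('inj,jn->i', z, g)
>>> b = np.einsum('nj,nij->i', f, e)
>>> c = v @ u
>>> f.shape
(2, 7)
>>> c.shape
(7, 7)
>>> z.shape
(7, 7, 7)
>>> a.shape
(2, 7, 7, 2)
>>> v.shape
(7, 13)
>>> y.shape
(13,)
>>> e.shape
(2, 7, 7)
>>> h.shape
(2, 7, 2)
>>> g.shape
(7, 7)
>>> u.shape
(13, 7)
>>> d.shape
(7,)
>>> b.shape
(7,)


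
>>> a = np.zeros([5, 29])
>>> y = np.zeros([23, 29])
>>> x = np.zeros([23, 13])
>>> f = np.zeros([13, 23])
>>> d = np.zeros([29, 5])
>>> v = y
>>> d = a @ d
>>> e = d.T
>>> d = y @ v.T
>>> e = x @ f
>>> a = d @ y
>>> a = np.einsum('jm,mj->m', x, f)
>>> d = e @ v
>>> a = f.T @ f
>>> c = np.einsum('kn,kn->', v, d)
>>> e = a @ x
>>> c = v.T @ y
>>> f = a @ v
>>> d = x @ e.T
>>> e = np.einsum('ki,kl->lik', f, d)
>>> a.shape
(23, 23)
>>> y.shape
(23, 29)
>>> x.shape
(23, 13)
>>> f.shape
(23, 29)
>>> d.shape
(23, 23)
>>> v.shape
(23, 29)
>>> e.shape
(23, 29, 23)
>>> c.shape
(29, 29)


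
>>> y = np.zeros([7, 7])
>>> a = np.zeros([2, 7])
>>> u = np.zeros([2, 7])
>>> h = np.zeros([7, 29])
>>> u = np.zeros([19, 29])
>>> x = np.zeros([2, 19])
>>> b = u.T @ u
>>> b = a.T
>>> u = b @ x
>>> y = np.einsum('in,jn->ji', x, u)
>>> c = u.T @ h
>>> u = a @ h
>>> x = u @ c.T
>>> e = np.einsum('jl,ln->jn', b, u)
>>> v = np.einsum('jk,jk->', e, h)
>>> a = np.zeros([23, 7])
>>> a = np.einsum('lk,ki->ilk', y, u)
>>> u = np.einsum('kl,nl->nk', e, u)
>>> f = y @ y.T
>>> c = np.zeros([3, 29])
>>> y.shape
(7, 2)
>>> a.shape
(29, 7, 2)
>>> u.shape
(2, 7)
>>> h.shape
(7, 29)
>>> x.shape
(2, 19)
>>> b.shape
(7, 2)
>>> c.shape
(3, 29)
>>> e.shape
(7, 29)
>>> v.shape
()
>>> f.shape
(7, 7)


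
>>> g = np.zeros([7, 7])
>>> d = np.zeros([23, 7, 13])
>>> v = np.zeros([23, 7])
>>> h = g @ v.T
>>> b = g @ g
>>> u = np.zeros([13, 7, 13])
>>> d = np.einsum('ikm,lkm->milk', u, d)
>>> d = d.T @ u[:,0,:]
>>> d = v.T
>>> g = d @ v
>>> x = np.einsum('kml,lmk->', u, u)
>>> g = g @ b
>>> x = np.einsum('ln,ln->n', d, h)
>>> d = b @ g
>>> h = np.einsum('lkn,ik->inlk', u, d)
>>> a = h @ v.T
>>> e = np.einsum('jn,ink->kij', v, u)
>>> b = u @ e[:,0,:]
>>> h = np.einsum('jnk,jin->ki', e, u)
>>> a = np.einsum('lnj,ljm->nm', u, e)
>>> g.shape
(7, 7)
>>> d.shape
(7, 7)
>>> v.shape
(23, 7)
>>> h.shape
(23, 7)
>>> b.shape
(13, 7, 23)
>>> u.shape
(13, 7, 13)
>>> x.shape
(23,)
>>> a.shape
(7, 23)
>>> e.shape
(13, 13, 23)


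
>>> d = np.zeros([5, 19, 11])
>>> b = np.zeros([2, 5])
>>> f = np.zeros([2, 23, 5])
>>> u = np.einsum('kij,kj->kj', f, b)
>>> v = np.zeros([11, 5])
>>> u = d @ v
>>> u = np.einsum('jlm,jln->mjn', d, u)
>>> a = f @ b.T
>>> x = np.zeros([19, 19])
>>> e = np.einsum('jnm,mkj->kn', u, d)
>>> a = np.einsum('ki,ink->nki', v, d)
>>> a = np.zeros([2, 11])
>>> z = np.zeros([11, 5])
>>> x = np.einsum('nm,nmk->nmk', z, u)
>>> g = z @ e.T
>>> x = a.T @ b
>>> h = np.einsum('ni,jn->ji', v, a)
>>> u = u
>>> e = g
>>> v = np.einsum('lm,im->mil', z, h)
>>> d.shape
(5, 19, 11)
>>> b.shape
(2, 5)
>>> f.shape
(2, 23, 5)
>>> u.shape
(11, 5, 5)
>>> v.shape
(5, 2, 11)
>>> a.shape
(2, 11)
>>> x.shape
(11, 5)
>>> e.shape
(11, 19)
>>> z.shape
(11, 5)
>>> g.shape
(11, 19)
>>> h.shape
(2, 5)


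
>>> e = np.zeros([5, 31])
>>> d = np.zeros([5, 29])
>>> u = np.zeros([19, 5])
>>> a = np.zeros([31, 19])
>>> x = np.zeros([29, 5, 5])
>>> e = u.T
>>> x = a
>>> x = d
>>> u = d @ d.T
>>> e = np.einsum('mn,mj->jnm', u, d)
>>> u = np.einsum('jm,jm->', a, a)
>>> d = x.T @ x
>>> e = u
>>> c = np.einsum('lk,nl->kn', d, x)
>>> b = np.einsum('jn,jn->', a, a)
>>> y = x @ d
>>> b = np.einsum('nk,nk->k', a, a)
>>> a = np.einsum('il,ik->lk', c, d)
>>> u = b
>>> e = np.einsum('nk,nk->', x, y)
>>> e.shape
()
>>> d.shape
(29, 29)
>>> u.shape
(19,)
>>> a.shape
(5, 29)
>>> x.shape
(5, 29)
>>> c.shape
(29, 5)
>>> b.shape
(19,)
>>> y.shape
(5, 29)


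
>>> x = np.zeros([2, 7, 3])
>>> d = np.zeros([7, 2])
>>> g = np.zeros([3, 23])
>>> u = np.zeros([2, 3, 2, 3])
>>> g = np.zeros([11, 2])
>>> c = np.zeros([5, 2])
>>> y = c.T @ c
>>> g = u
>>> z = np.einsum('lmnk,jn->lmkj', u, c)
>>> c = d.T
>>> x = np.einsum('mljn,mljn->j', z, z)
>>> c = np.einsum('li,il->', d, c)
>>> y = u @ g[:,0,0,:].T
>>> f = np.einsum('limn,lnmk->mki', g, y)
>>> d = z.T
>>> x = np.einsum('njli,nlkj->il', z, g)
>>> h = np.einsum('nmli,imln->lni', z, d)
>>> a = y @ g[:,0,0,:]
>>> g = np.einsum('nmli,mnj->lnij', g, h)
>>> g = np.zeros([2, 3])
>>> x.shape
(5, 3)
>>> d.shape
(5, 3, 3, 2)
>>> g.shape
(2, 3)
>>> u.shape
(2, 3, 2, 3)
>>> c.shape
()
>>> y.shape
(2, 3, 2, 2)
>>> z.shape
(2, 3, 3, 5)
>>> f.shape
(2, 2, 3)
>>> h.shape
(3, 2, 5)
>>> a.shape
(2, 3, 2, 3)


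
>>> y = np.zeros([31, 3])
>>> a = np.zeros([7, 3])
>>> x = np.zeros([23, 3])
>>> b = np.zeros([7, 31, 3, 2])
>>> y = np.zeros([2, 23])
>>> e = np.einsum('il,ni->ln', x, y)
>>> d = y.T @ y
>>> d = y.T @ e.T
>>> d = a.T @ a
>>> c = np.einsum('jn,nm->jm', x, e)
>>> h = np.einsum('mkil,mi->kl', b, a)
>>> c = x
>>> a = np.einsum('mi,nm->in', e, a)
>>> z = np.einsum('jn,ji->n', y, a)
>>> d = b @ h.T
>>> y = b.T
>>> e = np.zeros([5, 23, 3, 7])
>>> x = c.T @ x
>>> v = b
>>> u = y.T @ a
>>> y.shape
(2, 3, 31, 7)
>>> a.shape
(2, 7)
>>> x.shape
(3, 3)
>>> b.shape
(7, 31, 3, 2)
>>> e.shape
(5, 23, 3, 7)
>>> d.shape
(7, 31, 3, 31)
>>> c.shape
(23, 3)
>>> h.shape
(31, 2)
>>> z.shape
(23,)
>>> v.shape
(7, 31, 3, 2)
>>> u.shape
(7, 31, 3, 7)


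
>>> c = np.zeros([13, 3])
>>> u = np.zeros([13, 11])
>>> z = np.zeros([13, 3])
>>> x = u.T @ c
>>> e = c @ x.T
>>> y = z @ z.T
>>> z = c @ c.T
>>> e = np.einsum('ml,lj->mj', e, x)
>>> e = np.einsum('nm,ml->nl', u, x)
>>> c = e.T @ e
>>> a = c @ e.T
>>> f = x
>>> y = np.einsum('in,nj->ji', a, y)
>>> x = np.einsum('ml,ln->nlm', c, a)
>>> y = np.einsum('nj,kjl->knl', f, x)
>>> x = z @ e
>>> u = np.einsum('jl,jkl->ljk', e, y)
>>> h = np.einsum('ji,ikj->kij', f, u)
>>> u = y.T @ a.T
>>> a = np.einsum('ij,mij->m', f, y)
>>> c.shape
(3, 3)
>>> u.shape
(3, 11, 3)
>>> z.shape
(13, 13)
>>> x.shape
(13, 3)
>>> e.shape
(13, 3)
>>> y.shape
(13, 11, 3)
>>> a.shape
(13,)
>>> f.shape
(11, 3)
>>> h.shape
(13, 3, 11)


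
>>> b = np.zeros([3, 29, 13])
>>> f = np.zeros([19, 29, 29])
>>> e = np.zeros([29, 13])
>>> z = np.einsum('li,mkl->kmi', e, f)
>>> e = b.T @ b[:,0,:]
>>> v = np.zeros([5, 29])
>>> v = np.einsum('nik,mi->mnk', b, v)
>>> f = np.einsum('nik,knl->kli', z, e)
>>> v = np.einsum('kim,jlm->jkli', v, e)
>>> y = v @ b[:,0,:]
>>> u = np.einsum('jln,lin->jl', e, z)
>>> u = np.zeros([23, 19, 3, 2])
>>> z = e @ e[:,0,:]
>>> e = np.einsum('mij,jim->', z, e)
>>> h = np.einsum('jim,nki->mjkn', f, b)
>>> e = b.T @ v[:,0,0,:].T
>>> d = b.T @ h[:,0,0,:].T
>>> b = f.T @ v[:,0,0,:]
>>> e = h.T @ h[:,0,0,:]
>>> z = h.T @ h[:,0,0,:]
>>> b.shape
(19, 13, 3)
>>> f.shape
(13, 13, 19)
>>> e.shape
(3, 29, 13, 3)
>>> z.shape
(3, 29, 13, 3)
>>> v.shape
(13, 5, 29, 3)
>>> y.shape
(13, 5, 29, 13)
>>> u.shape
(23, 19, 3, 2)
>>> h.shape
(19, 13, 29, 3)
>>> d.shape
(13, 29, 19)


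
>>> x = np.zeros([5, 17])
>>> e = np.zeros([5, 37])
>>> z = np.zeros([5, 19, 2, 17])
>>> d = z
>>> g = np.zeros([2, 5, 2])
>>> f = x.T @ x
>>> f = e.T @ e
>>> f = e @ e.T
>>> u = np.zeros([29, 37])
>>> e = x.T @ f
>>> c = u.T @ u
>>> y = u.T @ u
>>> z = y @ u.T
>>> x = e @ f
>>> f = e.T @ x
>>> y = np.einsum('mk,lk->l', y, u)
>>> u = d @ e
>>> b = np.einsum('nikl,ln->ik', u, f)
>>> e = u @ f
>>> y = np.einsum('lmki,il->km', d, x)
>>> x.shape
(17, 5)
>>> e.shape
(5, 19, 2, 5)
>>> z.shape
(37, 29)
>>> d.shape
(5, 19, 2, 17)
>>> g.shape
(2, 5, 2)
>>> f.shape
(5, 5)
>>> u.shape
(5, 19, 2, 5)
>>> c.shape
(37, 37)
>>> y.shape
(2, 19)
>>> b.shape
(19, 2)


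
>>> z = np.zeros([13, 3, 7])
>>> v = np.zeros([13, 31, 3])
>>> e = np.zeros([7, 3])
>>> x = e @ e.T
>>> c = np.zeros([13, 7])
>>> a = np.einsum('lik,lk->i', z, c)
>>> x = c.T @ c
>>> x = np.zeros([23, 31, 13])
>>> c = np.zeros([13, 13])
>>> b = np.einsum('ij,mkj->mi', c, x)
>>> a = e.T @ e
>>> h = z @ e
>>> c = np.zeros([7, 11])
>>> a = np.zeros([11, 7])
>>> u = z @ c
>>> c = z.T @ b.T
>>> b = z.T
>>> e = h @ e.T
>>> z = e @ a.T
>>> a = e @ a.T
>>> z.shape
(13, 3, 11)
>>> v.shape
(13, 31, 3)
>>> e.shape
(13, 3, 7)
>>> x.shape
(23, 31, 13)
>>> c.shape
(7, 3, 23)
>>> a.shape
(13, 3, 11)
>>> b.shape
(7, 3, 13)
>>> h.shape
(13, 3, 3)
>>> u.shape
(13, 3, 11)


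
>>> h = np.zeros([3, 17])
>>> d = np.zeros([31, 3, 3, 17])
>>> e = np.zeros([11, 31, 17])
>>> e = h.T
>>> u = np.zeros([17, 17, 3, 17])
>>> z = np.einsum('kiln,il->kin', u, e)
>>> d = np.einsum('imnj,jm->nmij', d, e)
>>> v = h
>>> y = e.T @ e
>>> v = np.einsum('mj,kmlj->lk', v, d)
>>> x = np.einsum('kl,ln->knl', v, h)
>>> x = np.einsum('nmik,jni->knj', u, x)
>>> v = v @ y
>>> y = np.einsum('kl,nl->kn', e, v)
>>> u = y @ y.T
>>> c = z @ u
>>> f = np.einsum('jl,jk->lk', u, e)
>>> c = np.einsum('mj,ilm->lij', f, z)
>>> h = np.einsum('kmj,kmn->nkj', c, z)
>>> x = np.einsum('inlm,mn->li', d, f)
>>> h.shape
(17, 17, 3)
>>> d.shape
(3, 3, 31, 17)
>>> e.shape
(17, 3)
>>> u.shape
(17, 17)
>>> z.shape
(17, 17, 17)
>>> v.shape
(31, 3)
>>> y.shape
(17, 31)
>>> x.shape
(31, 3)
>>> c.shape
(17, 17, 3)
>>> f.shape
(17, 3)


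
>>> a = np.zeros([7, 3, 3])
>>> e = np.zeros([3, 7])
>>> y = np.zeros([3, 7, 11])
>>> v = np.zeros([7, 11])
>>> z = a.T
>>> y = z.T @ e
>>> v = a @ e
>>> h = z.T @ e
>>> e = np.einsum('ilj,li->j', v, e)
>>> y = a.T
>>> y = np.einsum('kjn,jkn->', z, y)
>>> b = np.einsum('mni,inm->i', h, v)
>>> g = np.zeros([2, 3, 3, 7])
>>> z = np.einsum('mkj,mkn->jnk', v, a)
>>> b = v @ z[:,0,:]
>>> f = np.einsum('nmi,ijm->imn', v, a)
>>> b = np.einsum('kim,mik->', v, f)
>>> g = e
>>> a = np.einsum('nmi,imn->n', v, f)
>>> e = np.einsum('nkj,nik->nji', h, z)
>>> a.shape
(7,)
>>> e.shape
(7, 7, 3)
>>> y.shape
()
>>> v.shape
(7, 3, 7)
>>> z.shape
(7, 3, 3)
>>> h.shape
(7, 3, 7)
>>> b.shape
()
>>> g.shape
(7,)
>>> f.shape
(7, 3, 7)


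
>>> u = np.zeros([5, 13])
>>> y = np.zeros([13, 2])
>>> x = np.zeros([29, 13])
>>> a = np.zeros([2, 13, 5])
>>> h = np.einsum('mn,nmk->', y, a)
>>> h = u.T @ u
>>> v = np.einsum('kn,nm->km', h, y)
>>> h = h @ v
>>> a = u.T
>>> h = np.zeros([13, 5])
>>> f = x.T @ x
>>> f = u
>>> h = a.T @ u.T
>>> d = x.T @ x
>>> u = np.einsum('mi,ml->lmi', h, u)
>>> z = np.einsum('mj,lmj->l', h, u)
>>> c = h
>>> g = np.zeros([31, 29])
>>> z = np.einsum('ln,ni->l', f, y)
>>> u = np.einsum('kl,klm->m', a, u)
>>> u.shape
(5,)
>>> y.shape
(13, 2)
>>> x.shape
(29, 13)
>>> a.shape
(13, 5)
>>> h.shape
(5, 5)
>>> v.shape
(13, 2)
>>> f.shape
(5, 13)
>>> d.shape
(13, 13)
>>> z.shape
(5,)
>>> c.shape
(5, 5)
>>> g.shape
(31, 29)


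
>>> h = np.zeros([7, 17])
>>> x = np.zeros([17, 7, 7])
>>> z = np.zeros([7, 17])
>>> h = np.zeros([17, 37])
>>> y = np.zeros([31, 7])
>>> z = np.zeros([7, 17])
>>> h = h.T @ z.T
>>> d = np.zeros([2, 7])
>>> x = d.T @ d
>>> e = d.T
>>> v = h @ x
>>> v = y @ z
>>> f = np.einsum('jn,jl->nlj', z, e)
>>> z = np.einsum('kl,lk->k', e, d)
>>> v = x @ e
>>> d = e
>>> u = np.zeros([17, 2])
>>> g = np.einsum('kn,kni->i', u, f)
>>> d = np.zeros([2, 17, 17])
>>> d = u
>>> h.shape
(37, 7)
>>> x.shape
(7, 7)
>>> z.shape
(7,)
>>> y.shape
(31, 7)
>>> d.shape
(17, 2)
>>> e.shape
(7, 2)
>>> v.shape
(7, 2)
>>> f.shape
(17, 2, 7)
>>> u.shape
(17, 2)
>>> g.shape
(7,)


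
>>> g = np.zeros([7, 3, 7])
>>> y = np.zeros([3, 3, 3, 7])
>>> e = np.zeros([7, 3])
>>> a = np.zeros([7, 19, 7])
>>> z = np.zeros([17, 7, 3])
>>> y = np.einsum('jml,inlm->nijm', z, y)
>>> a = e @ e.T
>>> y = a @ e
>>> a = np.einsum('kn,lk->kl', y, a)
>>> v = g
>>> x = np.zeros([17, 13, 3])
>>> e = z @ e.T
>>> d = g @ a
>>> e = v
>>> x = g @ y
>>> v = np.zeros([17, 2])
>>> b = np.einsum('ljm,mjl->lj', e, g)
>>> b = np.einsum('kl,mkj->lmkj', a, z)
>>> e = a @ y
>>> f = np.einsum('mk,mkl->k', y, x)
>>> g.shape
(7, 3, 7)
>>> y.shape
(7, 3)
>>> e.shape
(7, 3)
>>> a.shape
(7, 7)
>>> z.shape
(17, 7, 3)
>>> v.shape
(17, 2)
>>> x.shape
(7, 3, 3)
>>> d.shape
(7, 3, 7)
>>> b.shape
(7, 17, 7, 3)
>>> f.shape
(3,)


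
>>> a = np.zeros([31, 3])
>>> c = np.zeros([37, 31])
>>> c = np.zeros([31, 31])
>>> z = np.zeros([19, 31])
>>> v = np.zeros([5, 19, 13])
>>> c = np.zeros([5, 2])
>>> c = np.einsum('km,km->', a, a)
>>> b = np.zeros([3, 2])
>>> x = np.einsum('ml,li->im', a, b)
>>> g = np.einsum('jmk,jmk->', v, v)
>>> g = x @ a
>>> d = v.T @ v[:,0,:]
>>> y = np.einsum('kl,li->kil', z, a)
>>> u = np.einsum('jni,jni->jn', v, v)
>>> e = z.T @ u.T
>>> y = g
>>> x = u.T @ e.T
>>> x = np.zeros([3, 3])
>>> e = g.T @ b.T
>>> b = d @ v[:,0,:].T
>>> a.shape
(31, 3)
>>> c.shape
()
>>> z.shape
(19, 31)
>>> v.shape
(5, 19, 13)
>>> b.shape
(13, 19, 5)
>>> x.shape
(3, 3)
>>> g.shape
(2, 3)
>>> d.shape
(13, 19, 13)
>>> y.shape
(2, 3)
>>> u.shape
(5, 19)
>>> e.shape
(3, 3)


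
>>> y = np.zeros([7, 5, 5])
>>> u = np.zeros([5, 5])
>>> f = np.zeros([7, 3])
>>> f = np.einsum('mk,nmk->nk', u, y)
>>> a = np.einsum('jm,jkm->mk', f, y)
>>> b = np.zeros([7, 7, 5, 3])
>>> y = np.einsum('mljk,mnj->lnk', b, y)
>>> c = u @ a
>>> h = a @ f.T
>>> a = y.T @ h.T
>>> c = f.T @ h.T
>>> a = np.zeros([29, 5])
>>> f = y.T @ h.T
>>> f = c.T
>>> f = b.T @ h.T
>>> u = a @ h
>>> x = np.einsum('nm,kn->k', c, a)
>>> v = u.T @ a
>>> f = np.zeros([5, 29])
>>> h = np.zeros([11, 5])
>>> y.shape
(7, 5, 3)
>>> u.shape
(29, 7)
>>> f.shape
(5, 29)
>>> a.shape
(29, 5)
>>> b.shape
(7, 7, 5, 3)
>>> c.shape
(5, 5)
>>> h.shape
(11, 5)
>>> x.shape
(29,)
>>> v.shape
(7, 5)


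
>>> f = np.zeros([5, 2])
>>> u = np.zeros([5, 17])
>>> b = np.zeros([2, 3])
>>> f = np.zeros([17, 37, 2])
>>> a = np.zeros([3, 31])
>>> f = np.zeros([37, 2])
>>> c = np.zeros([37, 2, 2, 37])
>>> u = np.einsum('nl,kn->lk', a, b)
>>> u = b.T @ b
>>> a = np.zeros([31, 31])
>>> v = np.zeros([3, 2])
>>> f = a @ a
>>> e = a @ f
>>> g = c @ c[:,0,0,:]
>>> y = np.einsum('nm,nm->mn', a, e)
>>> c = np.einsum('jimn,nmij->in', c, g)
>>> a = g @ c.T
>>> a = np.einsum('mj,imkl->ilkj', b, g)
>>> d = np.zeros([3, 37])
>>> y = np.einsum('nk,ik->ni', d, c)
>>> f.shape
(31, 31)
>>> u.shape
(3, 3)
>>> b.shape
(2, 3)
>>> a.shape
(37, 37, 2, 3)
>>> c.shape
(2, 37)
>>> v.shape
(3, 2)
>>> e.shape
(31, 31)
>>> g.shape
(37, 2, 2, 37)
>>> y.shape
(3, 2)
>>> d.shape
(3, 37)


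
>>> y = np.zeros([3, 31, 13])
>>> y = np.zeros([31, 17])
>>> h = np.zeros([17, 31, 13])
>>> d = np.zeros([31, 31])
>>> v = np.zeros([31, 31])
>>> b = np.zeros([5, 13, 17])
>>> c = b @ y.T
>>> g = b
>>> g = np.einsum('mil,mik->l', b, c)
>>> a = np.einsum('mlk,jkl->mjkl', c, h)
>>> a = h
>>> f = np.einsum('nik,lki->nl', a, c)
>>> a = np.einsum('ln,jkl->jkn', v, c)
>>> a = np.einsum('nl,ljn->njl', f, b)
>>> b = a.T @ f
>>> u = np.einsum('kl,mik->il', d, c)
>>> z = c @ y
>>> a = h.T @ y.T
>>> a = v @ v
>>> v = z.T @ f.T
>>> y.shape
(31, 17)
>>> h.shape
(17, 31, 13)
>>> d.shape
(31, 31)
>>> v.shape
(17, 13, 17)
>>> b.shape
(5, 13, 5)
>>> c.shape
(5, 13, 31)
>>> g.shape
(17,)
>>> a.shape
(31, 31)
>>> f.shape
(17, 5)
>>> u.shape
(13, 31)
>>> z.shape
(5, 13, 17)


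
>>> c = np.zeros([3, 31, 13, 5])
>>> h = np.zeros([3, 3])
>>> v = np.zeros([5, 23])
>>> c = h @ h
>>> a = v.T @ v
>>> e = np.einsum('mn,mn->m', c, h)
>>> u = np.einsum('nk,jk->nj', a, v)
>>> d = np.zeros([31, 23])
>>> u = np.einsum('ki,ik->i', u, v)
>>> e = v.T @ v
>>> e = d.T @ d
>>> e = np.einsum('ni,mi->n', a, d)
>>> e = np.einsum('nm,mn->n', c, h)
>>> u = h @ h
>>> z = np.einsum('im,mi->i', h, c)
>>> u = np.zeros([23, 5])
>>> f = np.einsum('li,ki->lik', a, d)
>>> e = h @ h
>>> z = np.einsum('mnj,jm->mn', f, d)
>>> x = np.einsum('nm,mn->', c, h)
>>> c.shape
(3, 3)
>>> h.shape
(3, 3)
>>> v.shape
(5, 23)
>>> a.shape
(23, 23)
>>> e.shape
(3, 3)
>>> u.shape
(23, 5)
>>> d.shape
(31, 23)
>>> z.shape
(23, 23)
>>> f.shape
(23, 23, 31)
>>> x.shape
()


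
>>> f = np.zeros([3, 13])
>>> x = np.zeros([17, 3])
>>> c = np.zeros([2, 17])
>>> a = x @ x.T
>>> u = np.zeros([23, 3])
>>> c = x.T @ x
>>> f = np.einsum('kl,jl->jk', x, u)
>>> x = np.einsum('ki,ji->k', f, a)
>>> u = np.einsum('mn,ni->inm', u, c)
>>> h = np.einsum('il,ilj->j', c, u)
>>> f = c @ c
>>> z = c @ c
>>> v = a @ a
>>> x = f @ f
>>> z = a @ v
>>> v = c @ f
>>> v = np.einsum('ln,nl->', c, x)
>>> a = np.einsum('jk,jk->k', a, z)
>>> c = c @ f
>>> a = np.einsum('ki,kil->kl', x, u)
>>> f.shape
(3, 3)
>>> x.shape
(3, 3)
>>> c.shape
(3, 3)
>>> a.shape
(3, 23)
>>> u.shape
(3, 3, 23)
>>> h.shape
(23,)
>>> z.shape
(17, 17)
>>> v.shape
()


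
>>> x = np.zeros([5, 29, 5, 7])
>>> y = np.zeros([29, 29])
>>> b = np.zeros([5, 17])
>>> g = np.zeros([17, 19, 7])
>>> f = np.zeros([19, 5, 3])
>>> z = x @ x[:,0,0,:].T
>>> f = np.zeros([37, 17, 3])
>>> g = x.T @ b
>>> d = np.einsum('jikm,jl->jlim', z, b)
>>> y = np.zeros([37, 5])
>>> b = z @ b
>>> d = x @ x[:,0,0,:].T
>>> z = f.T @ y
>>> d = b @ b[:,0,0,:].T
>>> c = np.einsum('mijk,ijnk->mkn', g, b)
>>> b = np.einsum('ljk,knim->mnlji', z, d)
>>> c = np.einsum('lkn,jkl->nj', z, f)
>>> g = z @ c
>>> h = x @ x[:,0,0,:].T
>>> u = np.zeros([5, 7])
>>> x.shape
(5, 29, 5, 7)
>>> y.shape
(37, 5)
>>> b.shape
(5, 29, 3, 17, 5)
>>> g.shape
(3, 17, 37)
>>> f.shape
(37, 17, 3)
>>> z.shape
(3, 17, 5)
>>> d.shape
(5, 29, 5, 5)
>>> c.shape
(5, 37)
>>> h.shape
(5, 29, 5, 5)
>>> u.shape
(5, 7)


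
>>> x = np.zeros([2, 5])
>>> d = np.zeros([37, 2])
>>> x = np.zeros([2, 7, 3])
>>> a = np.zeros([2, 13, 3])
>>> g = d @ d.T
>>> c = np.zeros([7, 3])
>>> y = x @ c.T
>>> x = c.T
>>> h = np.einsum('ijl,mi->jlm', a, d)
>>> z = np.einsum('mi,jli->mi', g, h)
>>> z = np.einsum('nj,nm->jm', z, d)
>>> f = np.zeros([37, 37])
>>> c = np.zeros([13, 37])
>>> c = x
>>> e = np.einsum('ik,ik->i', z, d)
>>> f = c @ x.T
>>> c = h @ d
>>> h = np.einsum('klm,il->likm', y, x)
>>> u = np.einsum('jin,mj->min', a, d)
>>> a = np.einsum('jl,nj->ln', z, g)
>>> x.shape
(3, 7)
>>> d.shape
(37, 2)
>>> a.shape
(2, 37)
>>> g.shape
(37, 37)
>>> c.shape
(13, 3, 2)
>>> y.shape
(2, 7, 7)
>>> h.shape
(7, 3, 2, 7)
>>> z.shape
(37, 2)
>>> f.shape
(3, 3)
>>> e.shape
(37,)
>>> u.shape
(37, 13, 3)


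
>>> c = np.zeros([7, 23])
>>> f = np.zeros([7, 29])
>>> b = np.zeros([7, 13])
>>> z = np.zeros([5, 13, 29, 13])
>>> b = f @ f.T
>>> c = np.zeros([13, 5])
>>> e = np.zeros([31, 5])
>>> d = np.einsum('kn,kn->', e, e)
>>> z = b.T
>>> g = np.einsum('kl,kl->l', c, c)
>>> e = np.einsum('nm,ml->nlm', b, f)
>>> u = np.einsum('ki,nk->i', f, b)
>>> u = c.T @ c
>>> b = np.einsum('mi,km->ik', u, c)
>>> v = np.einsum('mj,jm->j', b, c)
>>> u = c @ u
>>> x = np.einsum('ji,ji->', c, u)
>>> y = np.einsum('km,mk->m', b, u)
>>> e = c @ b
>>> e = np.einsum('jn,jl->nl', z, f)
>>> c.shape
(13, 5)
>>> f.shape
(7, 29)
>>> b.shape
(5, 13)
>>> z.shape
(7, 7)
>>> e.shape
(7, 29)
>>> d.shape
()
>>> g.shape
(5,)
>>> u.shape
(13, 5)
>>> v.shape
(13,)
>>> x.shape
()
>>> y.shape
(13,)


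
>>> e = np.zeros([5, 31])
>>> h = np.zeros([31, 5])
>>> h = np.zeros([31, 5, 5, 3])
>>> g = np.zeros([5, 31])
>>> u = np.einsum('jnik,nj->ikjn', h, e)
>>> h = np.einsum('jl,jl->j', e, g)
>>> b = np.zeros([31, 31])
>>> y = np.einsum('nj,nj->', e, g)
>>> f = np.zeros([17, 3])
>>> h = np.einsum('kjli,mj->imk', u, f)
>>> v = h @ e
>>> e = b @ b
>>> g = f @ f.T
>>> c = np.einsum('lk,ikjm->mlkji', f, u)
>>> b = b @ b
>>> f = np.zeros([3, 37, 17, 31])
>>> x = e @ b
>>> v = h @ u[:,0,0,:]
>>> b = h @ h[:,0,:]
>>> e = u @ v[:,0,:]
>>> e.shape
(5, 3, 31, 5)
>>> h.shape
(5, 17, 5)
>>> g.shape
(17, 17)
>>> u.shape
(5, 3, 31, 5)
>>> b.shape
(5, 17, 5)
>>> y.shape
()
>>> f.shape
(3, 37, 17, 31)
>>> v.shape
(5, 17, 5)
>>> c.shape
(5, 17, 3, 31, 5)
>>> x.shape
(31, 31)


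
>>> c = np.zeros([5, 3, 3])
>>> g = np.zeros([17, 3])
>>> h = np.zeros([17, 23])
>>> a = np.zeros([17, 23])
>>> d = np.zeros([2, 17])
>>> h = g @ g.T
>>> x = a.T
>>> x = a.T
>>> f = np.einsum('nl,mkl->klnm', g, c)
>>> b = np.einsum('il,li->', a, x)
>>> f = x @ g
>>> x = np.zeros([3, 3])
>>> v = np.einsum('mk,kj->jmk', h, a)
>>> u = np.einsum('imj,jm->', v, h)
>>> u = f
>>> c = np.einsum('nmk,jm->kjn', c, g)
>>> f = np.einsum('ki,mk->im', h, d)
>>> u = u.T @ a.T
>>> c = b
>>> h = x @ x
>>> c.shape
()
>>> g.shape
(17, 3)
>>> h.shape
(3, 3)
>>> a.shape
(17, 23)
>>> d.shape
(2, 17)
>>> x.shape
(3, 3)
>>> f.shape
(17, 2)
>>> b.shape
()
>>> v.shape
(23, 17, 17)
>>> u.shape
(3, 17)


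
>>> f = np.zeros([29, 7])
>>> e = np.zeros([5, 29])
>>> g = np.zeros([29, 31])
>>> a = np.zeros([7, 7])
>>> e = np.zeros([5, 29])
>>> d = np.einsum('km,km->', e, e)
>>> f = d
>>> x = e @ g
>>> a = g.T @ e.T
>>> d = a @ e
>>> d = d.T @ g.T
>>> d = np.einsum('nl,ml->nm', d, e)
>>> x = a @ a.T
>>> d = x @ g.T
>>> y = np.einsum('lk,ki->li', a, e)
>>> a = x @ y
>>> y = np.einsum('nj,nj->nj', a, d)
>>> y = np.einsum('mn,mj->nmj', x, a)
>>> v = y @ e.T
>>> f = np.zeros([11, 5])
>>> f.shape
(11, 5)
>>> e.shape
(5, 29)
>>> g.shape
(29, 31)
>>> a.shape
(31, 29)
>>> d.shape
(31, 29)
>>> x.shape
(31, 31)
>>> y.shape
(31, 31, 29)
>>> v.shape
(31, 31, 5)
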